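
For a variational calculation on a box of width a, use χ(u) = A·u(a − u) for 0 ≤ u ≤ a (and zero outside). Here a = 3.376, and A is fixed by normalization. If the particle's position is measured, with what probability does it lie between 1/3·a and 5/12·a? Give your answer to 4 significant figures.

P ≈ 0.1367

P = ∫_{1/3·a}^{5/12·a} |χ(u)|² du.
Since A² = 1/(a^5/30), this is the region integral divided by the full normalization integral.
Let t = u/a; then A² and the length scale cancel, so P = ∫_{1/3}^{5/12} t^2·(1 - t)^2 dt ÷ ∫_{0}^{1} t^2·(1 - t)^2 dt.
Using ∫ t^2·(1 - t)^2 dt = t^3·(6·t^2 - 15·t + 10)/30, the numerator is ≈ 0.00455810 and the denominator is 1/30.
Taking the ratio, P = 0.13674.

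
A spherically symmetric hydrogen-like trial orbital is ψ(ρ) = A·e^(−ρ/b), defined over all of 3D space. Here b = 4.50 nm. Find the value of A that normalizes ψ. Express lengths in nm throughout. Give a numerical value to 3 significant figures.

The normalization condition is ∫|ψ|² 4πρ² dρ = 1 from 0 to ∞.
In 3D with spherical symmetry the volume element is 4πρ² dρ.
Carrying out the integral gives A² · π·b^3.
Setting this equal to 1 gives A² = 1/(π·b^3).
With b = 4.50: A² = 0.003493 and A = 0.05910.

A ≈ 0.0591 nm^(-3/2)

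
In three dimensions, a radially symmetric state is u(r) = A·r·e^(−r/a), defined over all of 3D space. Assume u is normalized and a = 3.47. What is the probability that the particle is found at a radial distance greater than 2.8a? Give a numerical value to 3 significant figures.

Integrate the radial probability density 4πr²|u|² over r > 2.8a.
A² is fixed by ∫₀^∞ 4πr²|u|² dr = 1, i.e. A² = (3·π·a^5)^(−1).
Let t = r/a; then A², 4π and the length scale all cancel, so P = ∫_{2.8}^{∞} t^4·e^(-2·t) dt ÷ ∫_{0}^{∞} t^4·e^(-2·t) dt.
Using ∫ t^4·e^(-2·t) dt = -(t^4/2 + t^3 + 3·t^2/2 + 3·t/2 + 3/4)·e^(-2·t), the numerator is ≈ 0.25661 and the denominator is 3/4.
The region integral divided by the full integral gives P = 0.3422.

P ≈ 0.342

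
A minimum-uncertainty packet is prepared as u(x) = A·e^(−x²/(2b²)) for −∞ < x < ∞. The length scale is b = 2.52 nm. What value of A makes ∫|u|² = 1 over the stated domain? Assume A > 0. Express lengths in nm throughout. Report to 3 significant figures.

Normalization requires ∫|u|² dx = 1, integrated from −∞ to ∞.
With u = A·e^(−x²/(2b²)), the integral evaluates to A²·[√(π)·b].
Hence A² = 1/[√(π)·b].
Plugging in b = 2.52 yields A = 0.4732.

A ≈ 0.473 nm^(-1/2)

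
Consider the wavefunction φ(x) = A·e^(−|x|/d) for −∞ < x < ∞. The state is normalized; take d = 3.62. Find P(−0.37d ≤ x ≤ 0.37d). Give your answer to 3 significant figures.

The probability is P = ∫ |φ|² dx over [−0.37d, 0.37d].
Since A² = 1/(d), this is the region integral divided by the full normalization integral.
Both integrals are even about x = 0, so only the x ≥ 0 halves are needed (the factors of 2 cancel). In terms of u = x/d (A² and the length scale cancel between numerator and denominator), P = [∫_{0}^{0.37} e^(-2·u) du] / [∫_{0}^{∞} e^(-2·u) du].
Using ∫ e^(-2·u) du = -e^(-2·u)/2, the numerator is 1/2 - e^(-37/50)/2 and the denominator is 1/2.
Taking the ratio, P = 0.5229.

P ≈ 0.523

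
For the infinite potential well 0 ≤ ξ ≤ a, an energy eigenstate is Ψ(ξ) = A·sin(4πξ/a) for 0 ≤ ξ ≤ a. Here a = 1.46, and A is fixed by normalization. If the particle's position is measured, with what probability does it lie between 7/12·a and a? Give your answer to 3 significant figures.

P ≈ 0.451

|Ψ|² is the probability density, so P = ∫_{7/12·a}^{a} |Ψ|² dξ.
Since A² = 1/(a/2), this is the region integral divided by the full normalization integral.
Let u = ξ/a; then A² and the length scale cancel, so P = ∫_{7/12}^{1} sin(4·π·u)^2 du ÷ ∫_{0}^{1} sin(4·π·u)^2 du.
An antiderivative of sin(4·π·u)^2 is u/2 - sin(4·π·u)·cos(4·π·u)/(8·π); evaluating from 7/12 to 1 gives √(3)/(32·π) + 5/24, while the full integral is 1/2.
The result is P = √(3)/(16·π) + 5/12.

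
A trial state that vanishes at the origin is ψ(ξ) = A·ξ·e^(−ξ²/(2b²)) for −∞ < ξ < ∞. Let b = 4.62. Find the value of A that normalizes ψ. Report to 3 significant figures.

A ≈ 0.107

Normalization requires ∫|ψ|² dξ = 1, integrated from −∞ to ∞.
The integral (without the A² prefactor) comes out to √(π)·b^3/2.
Hence A² = 1/[√(π)·b^3/2].
With b = 4.62: A² = 0.01144 and A = 0.1070.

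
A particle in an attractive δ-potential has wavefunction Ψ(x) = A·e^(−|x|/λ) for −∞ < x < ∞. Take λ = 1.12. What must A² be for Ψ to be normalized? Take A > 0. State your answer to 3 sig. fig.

A^2 ≈ 0.893

Require ∫ |Ψ|² dx = 1 over the whole domain.
Recall ∫₀^∞ x^m e^(−x/β) dx = m!·β^(m+1), ∫|Ψ|² dx = A²·(λ).
Hence A² = 1/[λ].
Plugging in λ = 1.12 yields A = 0.9449.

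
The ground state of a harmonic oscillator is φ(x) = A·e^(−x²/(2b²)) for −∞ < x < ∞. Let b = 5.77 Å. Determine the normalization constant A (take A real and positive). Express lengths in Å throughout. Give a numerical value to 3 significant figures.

A ≈ 0.313 Å^(-1/2)

We need A² ∫|f|² dx = 1, taking the integral from −∞ to ∞.
Differentiating ∫e^(−αx²) dx = √(π/α) under α to get the higher moments, the integral (without the A² prefactor) comes out to √(π)·b.
Hence A² = 1/[√(π)·b].
Plugging in b = 5.77 yields A = 0.3127.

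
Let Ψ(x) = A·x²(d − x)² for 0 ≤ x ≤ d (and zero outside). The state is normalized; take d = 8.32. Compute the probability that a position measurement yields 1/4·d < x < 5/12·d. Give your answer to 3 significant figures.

P = ∫_{1/4·d}^{5/12·d} |Ψ(x)|² dx.
The normalization integral ∫|Ψ|²dx over the whole domain equals d^9/630·A², and A² cancels in the ratio.
Let u = x/d; then A² and the length scale cancel, so P = ∫_{1/4}^{5/12} u^4·(1 - u)^4 du ÷ ∫_{0}^{1} u^4·(1 - u)^4 du.
With ∫ u^4·(1 - u)^4 du = u^5·(70·u^4 - 315·u^3 + 540·u^2 - 420·u + 126)/630 + C, the region integral is ≈ 0.00040223 and the full one is 1/630.
Taking the ratio, P = 0.2534.

P ≈ 0.253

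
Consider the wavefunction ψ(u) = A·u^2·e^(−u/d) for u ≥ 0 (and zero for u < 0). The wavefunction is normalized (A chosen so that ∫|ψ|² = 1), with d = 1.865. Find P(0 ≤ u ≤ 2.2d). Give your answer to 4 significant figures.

P ≈ 0.4488

P = ∫_{0}^{2.2d} |ψ(u)|² du.
With A² fixed by ∫|ψ|² = 1, i.e. A² = (3·d^5/4)^(−1), substitute and integrate.
Substituting t = u/d, A² and the length scale cancel in the ratio: P = ∫_{0}^{2.2} t^4·e^(-2·t) dt / ∫_{0}^{∞} t^4·e^(-2·t) dt.
With ∫ t^4·e^(-2·t) dt = -(t^4/2 + t^3 + 3·t^2/2 + 3·t/2 + 3/4)·e^(-2·t) + C, the region integral is ≈ 0.336612 and the full one is 3/4.
The result is P = 0.44882.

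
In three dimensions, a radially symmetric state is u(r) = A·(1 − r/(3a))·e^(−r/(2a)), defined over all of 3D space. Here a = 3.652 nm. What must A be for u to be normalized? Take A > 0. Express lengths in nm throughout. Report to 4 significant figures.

Require ∫ |u|² 4πr² dr = 1 over the whole domain.
(Spherical symmetry: dV = 4πr² dr.)
With u = A·(1 − r/(3a))·e^(−r/(2a)), the integral evaluates to A²·[8·π·a^3/3].
So A² = (8·π·a^3/3)^(−1).
Plugging in a = 3.652 yields A = 0.049504.

A ≈ 0.04950 nm^(-3/2)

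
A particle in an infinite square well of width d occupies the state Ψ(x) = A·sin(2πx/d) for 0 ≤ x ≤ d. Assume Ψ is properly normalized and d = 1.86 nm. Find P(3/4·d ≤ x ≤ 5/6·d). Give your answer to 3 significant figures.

P = ∫_{3/4·d}^{5/6·d} |Ψ(x)|² dx.
Since A² = 1/(d/2), this is the region integral divided by the full normalization integral.
Substituting u = x/d, A² and the length scale cancel in the ratio: P = ∫_{3/4}^{5/6} sin(2·π·u)^2 du / ∫_{0}^{1} sin(2·π·u)^2 du.
Using ∫ sin(2·π·u)^2 du = u/2 - sin(4·π·u)/(8·π), the numerator is √(3)/(16·π) + 1/24 and the denominator is 1/2.
Evaluating gives P = (√(3)/8 + π/12)/π.

P ≈ 0.152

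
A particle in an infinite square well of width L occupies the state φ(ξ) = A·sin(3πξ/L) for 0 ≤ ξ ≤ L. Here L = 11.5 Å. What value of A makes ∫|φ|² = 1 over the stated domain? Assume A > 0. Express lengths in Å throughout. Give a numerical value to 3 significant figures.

Normalization requires ∫|φ|² dξ = 1, integrated from 0 to L.
With ∫₀^L sin²(nπξ/L) dξ = L/2, ∫|φ|² dξ = A²·(L/2).
Hence A² = 1/[L/2].
Plugging in L = 11.5 yields A = 0.4170.

A ≈ 0.417 Å^(-1/2)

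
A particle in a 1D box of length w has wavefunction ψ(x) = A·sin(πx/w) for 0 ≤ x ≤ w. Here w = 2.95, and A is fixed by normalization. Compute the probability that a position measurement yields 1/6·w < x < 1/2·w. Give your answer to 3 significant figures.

P = ∫_{1/6·w}^{1/2·w} |ψ(x)|² dx.
With A² fixed by ∫|ψ|² = 1, i.e. A² = (w/2)^(−1), substitute and integrate.
In terms of u = x/w (A² and the length scale cancel between numerator and denominator), P = [∫_{1/6}^{1/2} sin(π·u)^2 du] / [∫_{0}^{1} sin(π·u)^2 du].
An antiderivative of sin(π·u)^2 is u/2 - sin(2·π·u)/(4·π); evaluating from 1/6 to 1/2 gives √(3)/(8·π) + 1/6, while the full integral is 1/2.
Taking the ratio, P = (√(3)/4 + π/3)/π.

P ≈ 0.471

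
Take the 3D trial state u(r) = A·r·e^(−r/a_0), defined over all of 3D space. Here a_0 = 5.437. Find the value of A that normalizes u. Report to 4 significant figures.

Normalization requires ∫|u|² 4πr² dr = 1, integrated from 0 to ∞.
(Spherical symmetry: dV = 4πr² dr.)
With ∫₀^∞ r^4 e^(−αr) dr = 4!/α^5, the integral (without the A² prefactor) comes out to 3·π·a_0^5.
Setting this equal to 1 gives A² = 1/(3·π·a_0^5).
With a_0 = 5.437: A² = 0.000022332 and A = 0.0047257.

A ≈ 0.004726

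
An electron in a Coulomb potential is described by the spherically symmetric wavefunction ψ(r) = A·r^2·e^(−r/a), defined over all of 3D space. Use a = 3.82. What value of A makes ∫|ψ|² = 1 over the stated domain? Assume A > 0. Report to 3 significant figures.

The normalization condition is ∫|ψ|² 4πr² dr = 1 from 0 to ∞.
(Spherical symmetry: dV = 4πr² dr.)
∫|ψ|² 4πr² dr = A²·(45·π·a^7/2).
So A² = (45·π·a^7/2)^(−1).
Substituting a = 3.82 gives A² = 0.000001192, so A = 0.001092.

A ≈ 0.00109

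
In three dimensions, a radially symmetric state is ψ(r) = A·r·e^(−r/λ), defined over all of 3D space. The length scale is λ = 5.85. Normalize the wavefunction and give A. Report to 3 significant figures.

A ≈ 0.00394

The normalization condition is ∫|ψ|² 4πr² dr = 1 from 0 to ∞.
Using ∫₀^∞ rⁿ e^(−αr) dr = n!/αⁿ⁺¹, ∫|ψ|² 4πr² dr = A²·(3·π·λ^5).
So A² = (3·π·λ^5)^(−1).
With λ = 5.85: A² = 0.00001549 and A = 0.003935.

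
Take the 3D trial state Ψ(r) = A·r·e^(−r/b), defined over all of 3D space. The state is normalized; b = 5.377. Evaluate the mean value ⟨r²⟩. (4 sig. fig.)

The expectation value is the |Ψ|²-weighted average of r^2: ∫ r^2|Ψ|² 4πr² dr.
Since the A² factors cancel between numerator and denominator, ⟨r²⟩ = 15·b^2/2.
With b = 5.377, ⟨r^2⟩ = 216.84.

⟨r^2⟩ ≈ 216.8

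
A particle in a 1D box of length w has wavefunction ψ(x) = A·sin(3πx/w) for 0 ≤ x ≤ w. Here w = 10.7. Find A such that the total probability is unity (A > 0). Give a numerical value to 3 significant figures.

We need A² ∫|f|² dx = 1, taking the integral from 0 to w.
∫|ψ|² dx = A²·(w/2).
Plugging in w = 10.7 yields A = 0.4323.

A ≈ 0.432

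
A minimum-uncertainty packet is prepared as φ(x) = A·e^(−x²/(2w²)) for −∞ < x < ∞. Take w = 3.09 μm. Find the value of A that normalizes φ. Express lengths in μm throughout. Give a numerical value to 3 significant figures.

A ≈ 0.427 μm^(-1/2)

The normalization condition is ∫|φ|² dx = 1 from −∞ to ∞.
With ∫_{−∞}^{∞} x^(2m) e^(−αx²) dx = (2m−1)!!·√π / (2^m α^(m+1/2)), the integral (without the A² prefactor) comes out to √(π)·w.
So A² = (√(π)·w)^(−1).
Plugging in w = 3.09 yields A = 0.4273.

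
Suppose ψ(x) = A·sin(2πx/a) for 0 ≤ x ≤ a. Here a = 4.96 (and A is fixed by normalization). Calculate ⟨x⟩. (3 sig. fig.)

The expectation value is the |ψ|²-weighted average of x: ∫ x|ψ|² dx.
The ratio of the moment integral to the normalization integral gives ⟨x⟩ = a/2.
With a = 4.96, ⟨x⟩ = 2.480.

⟨x⟩ ≈ 2.48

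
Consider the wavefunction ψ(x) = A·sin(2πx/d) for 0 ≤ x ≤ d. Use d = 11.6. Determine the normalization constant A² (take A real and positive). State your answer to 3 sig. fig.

A^2 ≈ 0.172

Require ∫ |ψ|² dx = 1 over the whole domain.
With ∫₀^d sin²(nπx/d) dx = d/2, ∫|ψ|² dx = A²·(d/2).
Hence A² = 1/[d/2].
Substituting d = 11.6 gives A² = 0.1724, so A = 0.4152.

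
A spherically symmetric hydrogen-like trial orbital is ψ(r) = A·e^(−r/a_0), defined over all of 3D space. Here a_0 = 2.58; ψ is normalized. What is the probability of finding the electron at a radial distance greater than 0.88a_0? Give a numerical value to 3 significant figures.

With dV = 4πr²dr, the probability is ∫|ψ|² dV over r > 0.88a_0.
A² is fixed by ∫₀^∞ 4πr²|ψ|² dr = 1, i.e. A² = (π·a_0^3)^(−1).
Let u = r/a_0; then A², 4π and the length scale all cancel, so P = ∫_{0.88}^{∞} u^2·e^(-2·u) du ÷ ∫_{0}^{∞} u^2·e^(-2·u) du.
Using ∫ u^2·e^(-2·u) du = -(2·u^2 + 2·u + 1)·e^(-2·u)/4, the numerator is 2693·e^(-44/25)/2500 and the denominator is 1/4.
The region integral divided by the full integral gives P = 0.7413.

P ≈ 0.741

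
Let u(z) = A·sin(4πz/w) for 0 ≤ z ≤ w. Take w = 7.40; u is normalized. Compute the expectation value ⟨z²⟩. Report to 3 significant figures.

The expectation value is the |u|²-weighted average of z^2: ∫ z^2|u|² dz.
Using sin²θ = (1 − cos 2θ)/2, since the A² factors cancel between numerator and denominator, ⟨z²⟩ = -w^2/(32·π^2) + w^2/3.
With w = 7.40, ⟨z^2⟩ = 18.08.

⟨z^2⟩ ≈ 18.1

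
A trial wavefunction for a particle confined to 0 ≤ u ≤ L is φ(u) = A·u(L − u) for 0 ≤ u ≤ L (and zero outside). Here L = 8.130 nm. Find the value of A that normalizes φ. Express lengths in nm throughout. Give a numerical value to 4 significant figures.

Normalization requires ∫|φ|² du = 1, integrated from 0 to L.
Expanding the polynomial and integrating term by term, with φ = A·u(L − u), the integral evaluates to A²·[L^5/30].
Hence A² = 1/[L^5/30].
Substituting L = 8.130 gives A² = 0.00084463, so A = 0.029063.

A ≈ 0.02906 nm^(-5/2)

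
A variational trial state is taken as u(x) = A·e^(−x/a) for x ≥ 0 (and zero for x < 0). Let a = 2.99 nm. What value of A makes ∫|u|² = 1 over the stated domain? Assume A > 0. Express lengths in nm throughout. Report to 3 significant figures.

We need A² ∫|f|² dx = 1, taking the integral from 0 to ∞.
Recall ∫₀^∞ x^m e^(−x/β) dx = m!·β^(m+1), with u = A·e^(−x/a), the integral evaluates to A²·[a/2].
So A² = (a/2)^(−1).
With a = 2.99: A² = 0.6689 and A = 0.8179.

A ≈ 0.818 nm^(-1/2)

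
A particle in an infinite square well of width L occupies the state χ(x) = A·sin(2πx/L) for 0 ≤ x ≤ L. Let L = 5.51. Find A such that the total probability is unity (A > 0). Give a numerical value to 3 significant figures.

A ≈ 0.602

We need A² ∫|f|² dx = 1, taking the integral from 0 to L.
∫|χ|² dx = A²·(L/2).
With L = 5.51: A² = 0.3630 and A = 0.6025.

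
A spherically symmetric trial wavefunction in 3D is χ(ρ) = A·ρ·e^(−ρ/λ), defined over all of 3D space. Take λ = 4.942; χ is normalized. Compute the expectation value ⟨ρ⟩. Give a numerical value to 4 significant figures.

The expectation value is the |χ|²-weighted average of ρ: ∫ ρ|χ|² 4πρ² dρ.
With ∫₀^∞ ρ^5 e^(−αρ) dρ = 5!/α^6, the ratio of the moment integral to the normalization integral gives ⟨ρ⟩ = 5·λ/2.
With λ = 4.942, ⟨ρ⟩ = 12.355.

⟨ρ⟩ ≈ 12.36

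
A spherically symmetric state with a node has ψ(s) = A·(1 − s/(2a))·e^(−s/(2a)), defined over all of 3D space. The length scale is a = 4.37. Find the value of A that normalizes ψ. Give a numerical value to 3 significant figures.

We need A² ∫|f|² 4πs² ds = 1, taking the integral from 0 to ∞.
Using ∫₀^∞ sⁿ e^(−αs) ds = n!/αⁿ⁺¹, carrying out the integral gives A² · 8·π·a^3.
Setting this equal to 1 gives A² = 1/(8·π·a^3).
Substituting a = 4.37 gives A² = 0.0004768, so A = 0.02184.

A ≈ 0.0218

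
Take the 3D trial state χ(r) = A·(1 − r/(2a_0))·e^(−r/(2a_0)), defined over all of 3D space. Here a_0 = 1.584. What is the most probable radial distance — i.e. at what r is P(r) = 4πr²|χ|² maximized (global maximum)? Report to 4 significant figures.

r ≈ 8.294

Differentiate P(r) = 4πr²|χ|² with respect to r and set to zero.
This gives r = a_0·(√(5) + 3).
With a_0 = 1.584, the most probable radial distance is 8.2939.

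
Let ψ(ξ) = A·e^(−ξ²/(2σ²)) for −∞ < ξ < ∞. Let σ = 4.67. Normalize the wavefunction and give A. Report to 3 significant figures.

Require ∫ |ψ|² dξ = 1 over the whole domain.
With ∫_{−∞}^{∞} ξ^(2m) e^(−αξ²) dξ = (2m−1)!!·√π / (2^m α^(m+1/2)), ∫|ψ|² dξ = A²·(√(π)·σ).
Setting this equal to 1 gives A² = 1/(√(π)·σ).
Plugging in σ = 4.67 yields A = 0.3476.

A ≈ 0.348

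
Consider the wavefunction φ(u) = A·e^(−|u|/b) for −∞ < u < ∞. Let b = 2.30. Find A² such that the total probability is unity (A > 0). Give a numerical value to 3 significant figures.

We need A² ∫|f|² du = 1, taking the integral from −∞ to ∞.
With ∫₀^∞ u^0 e^(−αu) du = 0!/α^1, with φ = A·e^(−|u|/b), the integral evaluates to A²·[b].
Setting this equal to 1 gives A² = 1/(b).
With b = 2.30: A² = 0.4348 and A = 0.6594.

A^2 ≈ 0.435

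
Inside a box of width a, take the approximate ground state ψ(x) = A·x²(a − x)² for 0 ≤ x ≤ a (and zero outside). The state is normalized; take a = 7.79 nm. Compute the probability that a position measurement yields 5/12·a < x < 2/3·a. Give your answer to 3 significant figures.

|ψ|² is the probability density, so P = ∫_{5/12·a}^{2/3·a} |ψ|² dx.
Since A² = 1/(a^9/630), this is the region integral divided by the full normalization integral.
Let u = x/a; then A² and the length scale cancel, so P = ∫_{5/12}^{2/3} u^4·(1 - u)^4 du ÷ ∫_{0}^{1} u^4·(1 - u)^4 du.
Using ∫ u^4·(1 - u)^4 du = u^5·(70·u^4 - 315·u^3 + 540·u^2 - 420·u + 126)/630, the numerator is ≈ 0.00087750 and the denominator is 1/630.
This works out to P = 0.5528.

P ≈ 0.553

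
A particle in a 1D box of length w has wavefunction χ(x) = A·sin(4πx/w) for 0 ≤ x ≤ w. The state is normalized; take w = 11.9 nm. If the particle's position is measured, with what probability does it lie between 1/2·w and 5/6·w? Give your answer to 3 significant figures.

P = ∫_{1/2·w}^{5/6·w} |χ(x)|² dx.
The normalization integral ∫|χ|²dx over the whole domain equals w/2·A², and A² cancels in the ratio.
In terms of u = x/w (A² and the length scale cancel between numerator and denominator), P = [∫_{1/2}^{5/6} sin(4·π·u)^2 du] / [∫_{0}^{1} sin(4·π·u)^2 du].
An antiderivative of sin(4·π·u)^2 is u/2 - sin(4·π·u)·cos(4·π·u)/(8·π); evaluating from 1/2 to 5/6 gives -√(3)/(32·π) + 1/6, while the full integral is 1/2.
The result is P = (-√(3)/16 + π/3)/π.

P ≈ 0.299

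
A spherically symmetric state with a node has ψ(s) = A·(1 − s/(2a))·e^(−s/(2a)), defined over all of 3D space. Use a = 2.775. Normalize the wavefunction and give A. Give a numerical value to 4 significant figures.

Normalization requires ∫|ψ|² 4πs² ds = 1, integrated from 0 to ∞.
In 3D with spherical symmetry the volume element is 4πs² ds.
Recall ∫₀^∞ s^m e^(−s/β) ds = m!·β^(m+1), ∫|ψ|² 4πs² ds = A²·(8·π·a^3).
Hence A² = 1/[8·π·a^3].
With a = 2.775: A² = 0.0018620 and A = 0.043150.

A ≈ 0.04315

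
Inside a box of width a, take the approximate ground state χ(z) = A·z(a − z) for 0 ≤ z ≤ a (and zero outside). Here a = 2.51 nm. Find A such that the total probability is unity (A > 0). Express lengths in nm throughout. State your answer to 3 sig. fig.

Normalization requires ∫|χ|² dz = 1, integrated from 0 to a.
Expanding the polynomial and integrating term by term, with χ = A·z(a − z), the integral evaluates to A²·[a^5/30].
Hence A² = 1/[a^5/30].
Plugging in a = 2.51 yields A = 0.5488.

A ≈ 0.549 nm^(-5/2)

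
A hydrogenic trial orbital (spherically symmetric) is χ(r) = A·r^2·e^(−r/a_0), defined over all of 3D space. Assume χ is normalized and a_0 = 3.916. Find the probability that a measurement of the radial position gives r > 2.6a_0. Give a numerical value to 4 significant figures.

P ≈ 0.7324

Integrate the radial probability density 4πr²|χ|² over r > 2.6a_0.
A² is fixed by ∫₀^∞ 4πr²|χ|² dr = 1, i.e. A² = (45·π·a_0^7/2)^(−1).
Let u = r/a_0; then A², 4π and the length scale all cancel, so P = ∫_{2.6}^{∞} u^6·e^(-2·u) du ÷ ∫_{0}^{∞} u^6·e^(-2·u) du.
Using ∫ u^6·e^(-2·u) du = -(4·u^6 + 12·u^5 + 30·u^4 + 60·u^3 + 90·u^2 + 90·u + 45)·e^(-2·u)/8, the numerator is ≈ 4.11971 and the denominator is 45/8.
This evaluates to P = 0.73239.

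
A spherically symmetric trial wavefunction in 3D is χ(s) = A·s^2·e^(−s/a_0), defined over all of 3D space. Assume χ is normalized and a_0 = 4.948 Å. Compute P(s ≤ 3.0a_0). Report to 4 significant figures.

P = ∫ |χ|² 4πs² ds over s ≤ 3.0a_0.
A² is fixed by ∫₀^∞ 4πs²|χ|² ds = 1, i.e. A² = (45·π·a_0^7/2)^(−1).
In terms of u = s/a_0 (A², 4π and the length scale all cancel between numerator and denominator), P = [∫_{0}^{3.0} u^6·e^(-2·u) du] / [∫_{0}^{∞} u^6·e^(-2·u) du].
An antiderivative of u^6·e^(-2·u) is -(4·u^6 + 12·u^5 + 30·u^4 + 60·u^3 + 90·u^2 + 90·u + 45)·e^(-2·u)/8; evaluating from 0 to 3.0 gives ≈ 2.21455, while the full integral is 45/8.
Taking the ratio yields P = 0.39370.

P ≈ 0.3937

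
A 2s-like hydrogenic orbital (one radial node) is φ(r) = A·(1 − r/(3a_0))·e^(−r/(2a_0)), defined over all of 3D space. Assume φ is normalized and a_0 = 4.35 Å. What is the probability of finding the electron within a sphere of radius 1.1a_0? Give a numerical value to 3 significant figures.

P = ∫ |φ|² 4πr² dr over r ≤ 1.1a_0.
The full normalization integral is A²·[8·π·a_0^3/3] = 1, fixing A².
Substituting u = r/a_0, A², 4π and the length scale all cancel in the ratio: P = ∫_{0}^{1.1} u^2·(1 - u/3)^2·e^(-u) du / ∫_{0}^{∞} u^2·(1 - u/3)^2·e^(-u) du.
With ∫ u^2·(1 - u/3)^2·e^(-u) du = (-u^4 + 2·u^3 - 3·u^2 - 6·u - 6)·e^(-u)/9 + C, the region integral is ≈ 0.11069 and the full one is 2/3.
This evaluates to P = 0.1660.

P ≈ 0.166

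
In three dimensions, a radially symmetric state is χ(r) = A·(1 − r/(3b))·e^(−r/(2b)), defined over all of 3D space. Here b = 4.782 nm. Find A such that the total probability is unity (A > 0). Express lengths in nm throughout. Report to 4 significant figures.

A ≈ 0.03304 nm^(-3/2)

Require ∫ |χ|² 4πr² dr = 1 over the whole domain.
The angular integral contributes 4π, leaving ∫₀^∞ r²|χ|² dr.
Recall ∫₀^∞ r^m e^(−r/β) dr = m!·β^(m+1), ∫|χ|² 4πr² dr = A²·(8·π·b^3/3).
Hence A² = 1/[8·π·b^3/3].
With b = 4.782: A² = 0.0010916 and A = 0.033039.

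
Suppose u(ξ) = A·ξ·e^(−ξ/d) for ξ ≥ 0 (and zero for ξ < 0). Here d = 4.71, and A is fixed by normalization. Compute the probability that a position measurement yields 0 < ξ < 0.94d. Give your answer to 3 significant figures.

P ≈ 0.291

P = ∫_{0}^{0.94d} |u(ξ)|² dξ.
The normalization integral ∫|u|²dξ over the whole domain equals d^3/4·A², and A² cancels in the ratio.
Substituting t = ξ/d, A² and the length scale cancel in the ratio: P = ∫_{0}^{0.94} t^2·e^(-2·t) dt / ∫_{0}^{∞} t^2·e^(-2·t) dt.
With ∫ t^2·e^(-2·t) dt = -(2·t^2 + 2·t + 1)·e^(-2·t)/4 + C, the region integral is 1/4 - 5809·e^(-47/25)/5000 and the full one is 1/4.
Taking the ratio, P = 0.2909.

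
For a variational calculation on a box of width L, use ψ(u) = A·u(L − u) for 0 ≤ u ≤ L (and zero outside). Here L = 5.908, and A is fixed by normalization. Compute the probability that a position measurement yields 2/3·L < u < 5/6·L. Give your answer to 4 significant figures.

The probability is P = ∫ |ψ|² du over [2/3·L, 5/6·L].
The normalization integral ∫|ψ|²du over the whole domain equals L^5/30·A², and A² cancels in the ratio.
Substituting t = u/L, A² and the length scale cancel in the ratio: P = ∫_{2/3}^{5/6} t^2·(1 - t)^2 dt / ∫_{0}^{1} t^2·(1 - t)^2 dt.
An antiderivative of t^2·(1 - t)^2 is t^3·(6·t^2 - 15·t + 10)/30; evaluating from 2/3 to 5/6 gives ≈ 0.00581276, while the full integral is 1/30.
Evaluating gives P = 113/648.

P ≈ 0.1744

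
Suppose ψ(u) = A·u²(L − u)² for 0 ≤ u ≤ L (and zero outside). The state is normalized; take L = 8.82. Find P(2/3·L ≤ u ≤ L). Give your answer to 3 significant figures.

P ≈ 0.145

|ψ|² is the probability density, so P = ∫_{2/3·L}^{L} |ψ|² du.
With A² fixed by ∫|ψ|² = 1, i.e. A² = (L^9/630)^(−1), substitute and integrate.
Substituting t = u/L, A² and the length scale cancel in the ratio: P = ∫_{2/3}^{1} t^4·(1 - t)^4 dt / ∫_{0}^{1} t^4·(1 - t)^4 dt.
An antiderivative of t^4·(1 - t)^4 is t^5·(70·t^4 - 315·t^3 + 540·t^2 - 420·t + 126)/630; evaluating from 2/3 to 1 gives ≈ 0.00022991, while the full integral is 1/630.
The result is P = 0.1448.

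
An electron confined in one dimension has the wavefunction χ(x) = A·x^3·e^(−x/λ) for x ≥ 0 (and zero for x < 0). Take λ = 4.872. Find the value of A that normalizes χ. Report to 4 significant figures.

Require ∫ |χ|² dx = 1 over the whole domain.
Using ∫₀^∞ xⁿ e^(−αx) dx = n!/αⁿ⁺¹, carrying out the integral gives A² · 45·λ^7/8.
So A² = (45·λ^7/8)^(−1).
Plugging in λ = 4.872 yields A = 0.0016518.

A ≈ 0.001652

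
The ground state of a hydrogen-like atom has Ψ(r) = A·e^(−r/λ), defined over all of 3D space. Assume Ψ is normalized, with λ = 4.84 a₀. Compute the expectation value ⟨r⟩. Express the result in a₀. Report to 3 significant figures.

⟨r⟩ = ∫ r |Ψ|² 4πr² dr over the full domain.
The ratio of the moment integral to the normalization integral gives ⟨r⟩ = 3·λ/2.
Putting λ = 4.84 gives 7.260.

⟨r⟩ ≈ 7.26 a₀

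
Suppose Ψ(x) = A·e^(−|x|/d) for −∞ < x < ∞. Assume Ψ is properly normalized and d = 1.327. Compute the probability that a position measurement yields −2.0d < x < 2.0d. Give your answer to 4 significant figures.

P = ∫_{−2.0d}^{2.0d} |Ψ(x)|² dx.
With A² fixed by ∫|Ψ|² = 1, i.e. A² = (d)^(−1), substitute and integrate.
Both integrals are even about x = 0, so only the x ≥ 0 halves are needed (the factors of 2 cancel). In terms of u = x/d (A² and the length scale cancel between numerator and denominator), P = [∫_{0}^{2.0} e^(-2·u) du] / [∫_{0}^{∞} e^(-2·u) du].
Using ∫ e^(-2·u) du = -e^(-2·u)/2, the numerator is 1/2 - e^(-4)/2 and the denominator is 1/2.
This works out to P = 0.98168.

P ≈ 0.9817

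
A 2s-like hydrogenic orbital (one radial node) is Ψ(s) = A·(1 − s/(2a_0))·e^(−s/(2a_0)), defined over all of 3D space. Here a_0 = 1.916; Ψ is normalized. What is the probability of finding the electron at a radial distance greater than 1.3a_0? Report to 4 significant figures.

Integrate the radial probability density 4πs²|Ψ|² over s > 1.3a_0.
The full normalization integral is A²·[8·π·a_0^3] = 1, fixing A².
In terms of u = s/a_0 (A², 4π and the length scale all cancel between numerator and denominator), P = [∫_{1.3}^{∞} u^2·(1 - u/2)^2·e^(-u) du] / [∫_{0}^{∞} u^2·(1 - u/2)^2·e^(-u) du].
With ∫ u^2·(1 - u/2)^2·e^(-u) du = -(u^4/4 + u^2 + 2·u + 2)·e^(-u) + C, the region integral is ≈ 1.90882 and the full one is 2.
Taking the ratio yields P = 0.95441.

P ≈ 0.9544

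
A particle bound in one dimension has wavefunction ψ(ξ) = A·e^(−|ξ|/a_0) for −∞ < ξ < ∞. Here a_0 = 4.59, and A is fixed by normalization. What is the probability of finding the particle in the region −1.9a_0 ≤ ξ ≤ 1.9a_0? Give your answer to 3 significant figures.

P ≈ 0.978

|ψ|² is the probability density, so P = ∫_{−1.9a_0}^{1.9a_0} |ψ|² dξ.
With A² fixed by ∫|ψ|² = 1, i.e. A² = (a_0)^(−1), substitute and integrate.
Both integrals are even about ξ = 0, so only the ξ ≥ 0 halves are needed (the factors of 2 cancel). Let u = ξ/a_0; then A² and the length scale cancel, so P = ∫_{0}^{1.9} e^(-2·u) du ÷ ∫_{0}^{∞} e^(-2·u) du.
An antiderivative of e^(-2·u) is -e^(-2·u)/2; evaluating from 0 to 1.9 gives 1/2 - e^(-19/5)/2, while the full integral is 1/2.
Evaluating gives P = 0.9776.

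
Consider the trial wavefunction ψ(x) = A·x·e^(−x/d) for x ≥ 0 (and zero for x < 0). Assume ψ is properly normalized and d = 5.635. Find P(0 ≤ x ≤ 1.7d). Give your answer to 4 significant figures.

The probability is P = ∫ |ψ|² dx over [0, 1.7d].
With A² fixed by ∫|ψ|² = 1, i.e. A² = (d^3/4)^(−1), substitute and integrate.
Substituting u = x/d, A² and the length scale cancel in the ratio: P = ∫_{0}^{1.7} u^2·e^(-2·u) du / ∫_{0}^{∞} u^2·e^(-2·u) du.
With ∫ u^2·e^(-2·u) du = -(2·u^2 + 2·u + 1)·e^(-2·u)/4 + C, the region integral is 1/4 - 509·e^(-17/5)/200 and the full one is 1/4.
Evaluating gives P = 0.66026.

P ≈ 0.6603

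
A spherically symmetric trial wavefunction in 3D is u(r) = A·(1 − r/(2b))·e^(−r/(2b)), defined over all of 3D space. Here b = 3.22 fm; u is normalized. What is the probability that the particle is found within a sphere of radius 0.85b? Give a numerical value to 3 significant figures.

With dV = 4πr²dr, the probability is ∫|u|² dV over r ≤ 0.85b.
A² is fixed by ∫₀^∞ 4πr²|u|² dr = 1, i.e. A² = (8·π·b^3)^(−1).
Let t = r/b; then A², 4π and the length scale all cancel, so P = ∫_{0}^{0.85} t^2·(1 - t/2)^2·e^(-t) dt ÷ ∫_{0}^{∞} t^2·(1 - t/2)^2·e^(-t) dt.
Using ∫ t^2·(1 - t/2)^2·e^(-t) dt = -(t^4/4 + t^2 + 2·t + 2)·e^(-t), the numerator is ≈ 0.053979 and the denominator is 2.
Taking the ratio yields P = 0.02699.

P ≈ 0.0270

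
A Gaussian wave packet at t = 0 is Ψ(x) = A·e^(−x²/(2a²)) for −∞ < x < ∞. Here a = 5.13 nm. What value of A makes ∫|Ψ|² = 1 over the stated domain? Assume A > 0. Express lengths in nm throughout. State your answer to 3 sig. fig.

A ≈ 0.332 nm^(-1/2)

Normalization requires ∫|Ψ|² dx = 1, integrated from −∞ to ∞.
Carrying out the integral gives A² · √(π)·a.
Hence A² = 1/[√(π)·a].
Plugging in a = 5.13 yields A = 0.3316.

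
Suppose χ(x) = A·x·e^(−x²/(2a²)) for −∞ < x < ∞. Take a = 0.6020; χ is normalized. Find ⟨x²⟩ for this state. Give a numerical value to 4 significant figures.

⟨x^2⟩ ≈ 0.5436

By definition ⟨x²⟩ = ∫ x^2 |χ(x)|² dx.
Evaluating both integrals, ⟨x²⟩ = 3·a^2/2.
With a = 0.6020, ⟨x^2⟩ = 0.54361.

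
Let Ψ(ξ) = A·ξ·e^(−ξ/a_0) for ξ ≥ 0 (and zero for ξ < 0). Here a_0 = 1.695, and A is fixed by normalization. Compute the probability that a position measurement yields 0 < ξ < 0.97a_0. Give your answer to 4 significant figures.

P ≈ 0.3071

P = ∫_{0}^{0.97a_0} |Ψ(ξ)|² dξ.
The normalization integral ∫|Ψ|²dξ over the whole domain equals a_0^3/4·A², and A² cancels in the ratio.
Let u = ξ/a_0; then A² and the length scale cancel, so P = ∫_{0}^{0.97} u^2·e^(-2·u) du ÷ ∫_{0}^{∞} u^2·e^(-2·u) du.
With ∫ u^2·e^(-2·u) du = -(2·u^2 + 2·u + 1)·e^(-2·u)/4 + C, the region integral is ≈ 0.0767721 and the full one is 1/4.
Taking the ratio, P = 0.30709.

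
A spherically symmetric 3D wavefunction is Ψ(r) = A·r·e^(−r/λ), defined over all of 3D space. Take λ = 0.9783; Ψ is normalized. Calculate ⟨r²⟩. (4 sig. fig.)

⟨r^2⟩ ≈ 7.178

⟨r²⟩ = ∫ r^2 |Ψ|² 4πr² dr over the full domain.
Since the A² factors cancel between numerator and denominator, ⟨r²⟩ = 15·λ^2/2.
With λ = 0.9783, ⟨r^2⟩ = 7.1780.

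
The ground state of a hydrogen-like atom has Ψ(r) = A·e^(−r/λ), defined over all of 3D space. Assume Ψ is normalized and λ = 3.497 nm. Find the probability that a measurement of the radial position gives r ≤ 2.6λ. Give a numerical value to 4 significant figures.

P ≈ 0.8912

With dV = 4πr²dr, the probability is ∫|Ψ|² dV over r ≤ 2.6λ.
A² is fixed by ∫₀^∞ 4πr²|Ψ|² dr = 1, i.e. A² = (π·λ^3)^(−1).
In terms of u = r/λ (A², 4π and the length scale all cancel between numerator and denominator), P = [∫_{0}^{2.6} u^2·e^(-2·u) du] / [∫_{0}^{∞} u^2·e^(-2·u) du].
An antiderivative of u^2·e^(-2·u) is -(2·u^2 + 2·u + 1)·e^(-2·u)/4; evaluating from 0 to 2.6 gives 1/4 - 493·e^(-26/5)/100, while the full integral is 1/4.
This evaluates to P = 0.89121.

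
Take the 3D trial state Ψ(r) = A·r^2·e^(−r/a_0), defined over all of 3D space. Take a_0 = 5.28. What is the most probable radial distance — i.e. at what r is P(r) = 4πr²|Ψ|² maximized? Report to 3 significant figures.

r ≈ 15.8

Set d/dr [P(r) = 4πr²|Ψ|²] = 0 and solve for r > 0.
This gives r = 3·a_0.
With a_0 = 5.28, the most probable radial distance is 15.84.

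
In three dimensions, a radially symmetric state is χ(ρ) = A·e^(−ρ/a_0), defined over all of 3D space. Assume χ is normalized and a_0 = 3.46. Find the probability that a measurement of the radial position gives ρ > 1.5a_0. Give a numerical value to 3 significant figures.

P ≈ 0.423

P = ∫ |χ|² 4πρ² dρ over ρ > 1.5a_0.
The full normalization integral is A²·[π·a_0^3] = 1, fixing A².
Substituting u = ρ/a_0, A², 4π and the length scale all cancel in the ratio: P = ∫_{1.5}^{∞} u^2·e^(-2·u) du / ∫_{0}^{∞} u^2·e^(-2·u) du.
Using ∫ u^2·e^(-2·u) du = -(2·u^2 + 2·u + 1)·e^(-2·u)/4, the numerator is 17·e^(-3)/8 and the denominator is 1/4.
The region integral divided by the full integral gives P = 0.4232.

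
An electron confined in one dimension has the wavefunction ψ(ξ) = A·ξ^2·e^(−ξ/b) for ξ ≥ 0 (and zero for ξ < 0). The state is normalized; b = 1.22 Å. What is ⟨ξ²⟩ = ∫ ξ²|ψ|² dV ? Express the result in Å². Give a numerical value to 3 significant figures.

By definition ⟨ξ²⟩ = ∫ ξ^2 |ψ(ξ)|² dξ.
Evaluating both integrals, ⟨ξ²⟩ = 15·b^2/2.
With b = 1.22, ⟨ξ^2⟩ = 11.16.

⟨ξ^2⟩ ≈ 11.2 Å^2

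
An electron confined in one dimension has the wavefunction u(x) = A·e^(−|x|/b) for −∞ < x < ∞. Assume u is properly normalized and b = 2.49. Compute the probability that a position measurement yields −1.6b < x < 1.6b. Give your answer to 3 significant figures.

|u|² is the probability density, so P = ∫_{−1.6b}^{1.6b} |u|² dx.
The normalization integral ∫|u|²dx over the whole domain equals b·A², and A² cancels in the ratio.
By symmetry take twice the x ≥ 0 contribution in numerator and denominator; the 2's cancel. In terms of t = x/b (A² and the length scale cancel between numerator and denominator), P = [∫_{0}^{1.6} e^(-2·t) dt] / [∫_{0}^{∞} e^(-2·t) dt].
An antiderivative of e^(-2·t) is -e^(-2·t)/2; evaluating from 0 to 1.6 gives 1/2 - e^(-16/5)/2, while the full integral is 1/2.
Taking the ratio, P = 0.9592.

P ≈ 0.959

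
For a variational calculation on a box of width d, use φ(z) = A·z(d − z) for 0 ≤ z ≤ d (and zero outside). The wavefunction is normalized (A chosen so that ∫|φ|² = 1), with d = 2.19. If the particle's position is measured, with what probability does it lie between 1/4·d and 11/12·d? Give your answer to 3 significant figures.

The probability is P = ∫ |φ|² dz over [1/4·d, 11/12·d].
With A² fixed by ∫|φ|² = 1, i.e. A² = (d^5/30)^(−1), substitute and integrate.
Let u = z/d; then A² and the length scale cancel, so P = ∫_{1/4}^{11/12} u^2·(1 - u)^2 du ÷ ∫_{0}^{1} u^2·(1 - u)^2 du.
An antiderivative of u^2·(1 - u)^2 is u^3·(6·u^2 - 15·u + 10)/30; evaluating from 1/4 to 11/12 gives ≈ 0.029713, while the full integral is 1/30.
Evaluating gives P = 4621/5184.

P ≈ 0.891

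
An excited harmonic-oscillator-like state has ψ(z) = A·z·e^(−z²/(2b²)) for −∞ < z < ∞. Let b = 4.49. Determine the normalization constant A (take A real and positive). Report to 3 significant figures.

A ≈ 0.112

We need A² ∫|f|² dz = 1, taking the integral from −∞ to ∞.
Differentiating ∫e^(−αz²) dz = √(π/α) under α to get the higher moments, with ψ = A·z·e^(−z²/(2b²)), the integral evaluates to A²·[√(π)·b^3/2].
So A² = (√(π)·b^3/2)^(−1).
With b = 4.49: A² = 0.01247 and A = 0.1116.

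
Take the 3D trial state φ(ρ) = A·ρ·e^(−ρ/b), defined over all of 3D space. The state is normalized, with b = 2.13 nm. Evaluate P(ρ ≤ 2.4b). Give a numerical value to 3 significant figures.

With dV = 4πρ²dρ, the probability is ∫|φ|² dV over ρ ≤ 2.4b.
The full normalization integral is A²·[3·π·b^5] = 1, fixing A².
Let u = ρ/b; then A², 4π and the length scale all cancel, so P = ∫_{0}^{2.4} u^4·e^(-2·u) du ÷ ∫_{0}^{∞} u^4·e^(-2·u) du.
With ∫ u^4·e^(-2·u) du = -(u^4/2 + u^3 + 3·u^2/2 + 3·u/2 + 3/4)·e^(-2·u) + C, the region integral is ≈ 0.39281 and the full one is 3/4.
The region integral divided by the full integral gives P = 0.5237.

P ≈ 0.524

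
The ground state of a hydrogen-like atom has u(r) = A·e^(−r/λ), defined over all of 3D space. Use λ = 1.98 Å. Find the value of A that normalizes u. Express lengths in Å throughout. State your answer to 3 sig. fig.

Normalization requires ∫|u|² 4πr² dr = 1, integrated from 0 to ∞.
In 3D with spherical symmetry the volume element is 4πr² dr.
Carrying out the integral gives A² · π·λ^3.
So A² = (π·λ^3)^(−1).
Plugging in λ = 1.98 yields A = 0.2025.

A ≈ 0.203 Å^(-3/2)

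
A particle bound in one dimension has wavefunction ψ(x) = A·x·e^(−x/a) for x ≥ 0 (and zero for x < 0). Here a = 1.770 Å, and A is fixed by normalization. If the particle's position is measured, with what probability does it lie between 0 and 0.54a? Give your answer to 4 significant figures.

P ≈ 0.09559

The probability is P = ∫ |ψ|² dx over [0, 0.54a].
With A² fixed by ∫|ψ|² = 1, i.e. A² = (a^3/4)^(−1), substitute and integrate.
In terms of u = x/a (A² and the length scale cancel between numerator and denominator), P = [∫_{0}^{0.54} u^2·e^(-2·u) du] / [∫_{0}^{∞} u^2·e^(-2·u) du].
An antiderivative of u^2·e^(-2·u) is -(2·u^2 + 2·u + 1)·e^(-2·u)/4; evaluating from 0 to 0.54 gives 1/4 - 3329·e^(-27/25)/5000, while the full integral is 1/4.
This works out to P = 0.095589.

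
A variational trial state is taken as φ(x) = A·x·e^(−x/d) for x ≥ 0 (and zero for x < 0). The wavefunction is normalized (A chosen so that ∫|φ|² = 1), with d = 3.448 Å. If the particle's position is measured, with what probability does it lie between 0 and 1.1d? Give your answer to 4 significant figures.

P = ∫_{0}^{1.1d} |φ(x)|² dx.
With A² fixed by ∫|φ|² = 1, i.e. A² = (d^3/4)^(−1), substitute and integrate.
Substituting u = x/d, A² and the length scale cancel in the ratio: P = ∫_{0}^{1.1} u^2·e^(-2·u) du / ∫_{0}^{∞} u^2·e^(-2·u) du.
Using ∫ u^2·e^(-2·u) du = -(2·u^2 + 2·u + 1)·e^(-2·u)/4, the numerator is 1/4 - 281·e^(-11/5)/200 and the denominator is 1/4.
This works out to P = 0.37729.

P ≈ 0.3773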